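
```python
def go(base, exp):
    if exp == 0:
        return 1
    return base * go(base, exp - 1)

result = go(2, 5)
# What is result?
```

go(2, 5) = 2 * 2 * 2 * 2 * 2 = 32

Answer: 32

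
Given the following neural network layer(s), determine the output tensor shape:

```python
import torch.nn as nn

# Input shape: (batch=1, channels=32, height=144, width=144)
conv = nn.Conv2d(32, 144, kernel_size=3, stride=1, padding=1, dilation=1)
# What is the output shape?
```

Input: (1, 32, 144, 144) -> Output: (1, 144, 144, 144)

Answer: (1, 144, 144, 144)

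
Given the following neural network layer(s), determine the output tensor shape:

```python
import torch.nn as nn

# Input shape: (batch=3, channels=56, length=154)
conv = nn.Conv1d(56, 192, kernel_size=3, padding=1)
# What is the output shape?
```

Input: (3, 56, 154) -> Output: (3, 192, 154)

Answer: (3, 192, 154)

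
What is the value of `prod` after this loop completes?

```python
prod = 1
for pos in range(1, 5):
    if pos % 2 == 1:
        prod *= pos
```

Product of odd numbers 1 to 4
`prod` takes the values: 1 → 3

Answer: 3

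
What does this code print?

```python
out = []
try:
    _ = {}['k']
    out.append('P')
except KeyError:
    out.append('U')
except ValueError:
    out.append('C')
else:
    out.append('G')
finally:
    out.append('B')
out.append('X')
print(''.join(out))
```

Execution trace: 'U' (except KeyError) → 'B' (finally) → 'X' (after the try/except). Output: UBX

Answer: UBX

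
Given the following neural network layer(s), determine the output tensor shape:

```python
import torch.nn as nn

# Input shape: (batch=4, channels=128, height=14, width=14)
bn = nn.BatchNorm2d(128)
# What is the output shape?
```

Input: (4, 128, 14, 14) -> Output: (4, 128, 14, 14)

Answer: (4, 128, 14, 14)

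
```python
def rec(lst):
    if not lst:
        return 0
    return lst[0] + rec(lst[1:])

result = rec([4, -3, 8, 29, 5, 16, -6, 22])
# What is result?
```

4 + (-3) + 8 + 29 + 5 + 16 + (-6) + 22 + 0 = 75

Answer: 75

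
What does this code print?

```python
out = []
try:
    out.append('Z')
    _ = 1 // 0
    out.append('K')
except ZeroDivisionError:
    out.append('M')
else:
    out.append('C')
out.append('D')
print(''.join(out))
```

Execution trace: 'Z' (try body) → 'M' (except ZeroDivisionError) → 'D' (after the try/except). Output: ZMD

Answer: ZMD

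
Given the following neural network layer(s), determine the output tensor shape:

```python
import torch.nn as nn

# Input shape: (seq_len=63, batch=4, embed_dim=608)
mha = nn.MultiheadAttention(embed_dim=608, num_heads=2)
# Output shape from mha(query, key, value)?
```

Input: (63, 4, 608) -> Output: (63, 4, 608)

Answer: (63, 4, 608)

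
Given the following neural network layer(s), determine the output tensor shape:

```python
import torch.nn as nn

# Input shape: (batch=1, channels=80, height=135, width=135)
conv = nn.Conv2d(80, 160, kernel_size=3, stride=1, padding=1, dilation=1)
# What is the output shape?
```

Input: (1, 80, 135, 135) -> Output: (1, 160, 135, 135)

Answer: (1, 160, 135, 135)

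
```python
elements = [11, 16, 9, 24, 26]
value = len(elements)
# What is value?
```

Trace:
`elements = [11, 16, 9, 24, 26]` → elements = [11, 16, 9, 24, 26]
`value = len(elements)` → value = 5
So value = 5

Answer: 5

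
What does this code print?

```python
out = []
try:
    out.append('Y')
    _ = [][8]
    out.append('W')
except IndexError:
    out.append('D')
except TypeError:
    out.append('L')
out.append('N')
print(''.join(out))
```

Execution trace: 'Y' (try body) → 'D' (except IndexError) → 'N' (after the try/except). Output: YDN

Answer: YDN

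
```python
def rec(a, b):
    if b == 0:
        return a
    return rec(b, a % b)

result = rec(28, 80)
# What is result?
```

rec(28, 80) -> rec(80, 28) -> rec(28, 24) -> rec(24, 4) -> rec(4, 0) -> 4

Answer: 4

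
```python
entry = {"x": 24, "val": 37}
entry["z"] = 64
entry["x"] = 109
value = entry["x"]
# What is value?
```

Trace:
`entry = {"x": 24, "val": 37}` → entry = {'x': 24, 'val': 37}
`entry["z"] = 64` → entry = {'x': 24, 'val': 37, 'z': 64}
`entry["x"] = 109` → entry = {'x': 109, 'val': 37, 'z': 64}
`value = entry["x"]` → value = 109
So value = 109

Answer: 109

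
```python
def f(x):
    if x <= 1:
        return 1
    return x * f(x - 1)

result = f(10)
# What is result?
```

f(10) = 10 * 9 * 8 * 7 * 6 * 5 * 4 * 3 * 2 * 1 = 3628800

Answer: 3628800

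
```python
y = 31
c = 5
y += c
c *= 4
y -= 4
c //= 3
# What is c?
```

Trace:
`y = 31` → y = 31
`c = 5` → c = 5
`y += c` → y = 36
`c *= 4` → c = 20
`y -= 4` → y = 32
`c //= 3` → c = 6
So c = 6

Answer: 6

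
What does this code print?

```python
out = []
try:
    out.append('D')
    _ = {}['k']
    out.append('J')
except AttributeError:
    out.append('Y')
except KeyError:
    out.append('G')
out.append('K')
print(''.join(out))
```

Execution trace: 'D' (try body) → 'G' (except KeyError) → 'K' (after the try/except). Output: DGK

Answer: DGK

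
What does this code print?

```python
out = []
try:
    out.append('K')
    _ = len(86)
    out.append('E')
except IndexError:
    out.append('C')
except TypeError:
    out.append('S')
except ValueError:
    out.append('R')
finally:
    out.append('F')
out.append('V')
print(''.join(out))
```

Execution trace: 'K' (try body) → 'S' (except TypeError) → 'F' (finally) → 'V' (after the try/except). Output: KSFV

Answer: KSFV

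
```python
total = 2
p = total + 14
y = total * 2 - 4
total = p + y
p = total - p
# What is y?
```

Trace:
`total = 2` → total = 2
`p = total + 14` → p = 16
`y = total * 2 - 4` → y = 0
`total = p + y` → total = 16
`p = total - p` → p = 0
So y = 0

Answer: 0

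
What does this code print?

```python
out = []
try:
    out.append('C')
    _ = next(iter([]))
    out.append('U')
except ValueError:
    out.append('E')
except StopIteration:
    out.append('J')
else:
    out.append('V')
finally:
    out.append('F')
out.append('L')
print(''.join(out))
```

Execution trace: 'C' (try body) → 'J' (except StopIteration) → 'F' (finally) → 'L' (after the try/except). Output: CJFL

Answer: CJFL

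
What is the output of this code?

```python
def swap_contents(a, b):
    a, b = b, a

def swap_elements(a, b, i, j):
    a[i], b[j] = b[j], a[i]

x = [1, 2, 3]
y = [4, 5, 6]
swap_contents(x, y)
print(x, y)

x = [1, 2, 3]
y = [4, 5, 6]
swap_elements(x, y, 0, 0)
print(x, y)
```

Key concept: parameter rebinding vs mutation.
Step by step:
`x = [1, 2, 3]` → x = [1, 2, 3]
`y = [4, 5, 6]` → y = [4, 5, 6]
`swap_contents(x, y)` → no visible change to tracked variables
`print(x, y)` → prints [1, 2, 3] [4, 5, 6]
`x = [1, 2, 3]` → x = [1, 2, 3]
`y = [4, 5, 6]` → y = [4, 5, 6]
`swap_elements(x, y, 0, 0)` → x = [4, 2, 3]; y = [1, 5, 6]
`print(x, y)` → prints [4, 2, 3] [1, 5, 6]

Answer:
[1, 2, 3] [4, 5, 6]
[4, 2, 3] [1, 5, 6]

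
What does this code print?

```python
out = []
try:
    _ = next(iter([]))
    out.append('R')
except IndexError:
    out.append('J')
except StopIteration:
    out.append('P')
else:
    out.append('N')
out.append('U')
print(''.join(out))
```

Execution trace: 'P' (except StopIteration) → 'U' (after the try/except). Output: PU

Answer: PU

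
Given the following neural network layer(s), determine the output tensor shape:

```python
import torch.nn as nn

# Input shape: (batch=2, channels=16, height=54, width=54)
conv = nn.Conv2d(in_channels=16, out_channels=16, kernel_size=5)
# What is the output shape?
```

Input: (2, 16, 54, 54) -> Output: (2, 16, 50, 50)

Answer: (2, 16, 50, 50)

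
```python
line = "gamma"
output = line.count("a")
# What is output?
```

Trace:
`line = "gamma"` → line = 'gamma'
`output = line.count("a")` → output = 2
So output = 2

Answer: 2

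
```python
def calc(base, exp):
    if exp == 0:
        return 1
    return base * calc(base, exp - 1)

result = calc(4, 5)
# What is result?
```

calc(4, 5) = 4 * 4 * 4 * 4 * 4 = 1024

Answer: 1024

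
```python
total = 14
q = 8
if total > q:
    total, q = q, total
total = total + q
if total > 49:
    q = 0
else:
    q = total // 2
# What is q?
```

Trace:
`total = 14` → total = 14
`q = 8` → q = 8
`if total > q: ...` → total > q is True → total = 8; q = 14
`total = total + q` → total = 22
`if total > 49: ...` → total > 49 is False, take else branch → q = 11
So q = 11

Answer: 11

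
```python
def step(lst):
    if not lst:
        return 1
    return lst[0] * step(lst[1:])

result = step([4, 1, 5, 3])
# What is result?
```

Product over [4, 1, 5, 3] = 4 * 1 * 5 * 3 = 60

Answer: 60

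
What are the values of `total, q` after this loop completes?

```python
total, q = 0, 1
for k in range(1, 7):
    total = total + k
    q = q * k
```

Sum and factorial of 1 to 6
`total, q` takes the values: (0, 1) → (1, 1) → (3, 1) → (3, 2) → (6, 2) → (6, 6) → (10, 6) → (10, 24) → (15, 24) → (15, 120) → (21, 120) → (21, 720)

Answer: 21, 720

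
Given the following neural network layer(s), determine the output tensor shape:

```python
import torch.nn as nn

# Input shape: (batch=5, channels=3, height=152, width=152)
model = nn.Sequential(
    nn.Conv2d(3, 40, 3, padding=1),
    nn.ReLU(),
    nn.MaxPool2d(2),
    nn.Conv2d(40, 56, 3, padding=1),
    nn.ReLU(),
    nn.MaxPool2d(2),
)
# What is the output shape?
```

Input: (5, 3, 152, 152) -> after first Conv2d: (5, 40, 152, 152) -> after first MaxPool2d: (5, 40, 76, 76) -> after second Conv2d: (5, 56, 76, 76) -> Output: (5, 56, 38, 38)

Answer: (5, 56, 38, 38)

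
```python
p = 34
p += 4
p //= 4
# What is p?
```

Trace:
`p = 34` → p = 34
`p += 4` → p = 38
`p //= 4` → p = 9
So p = 9

Answer: 9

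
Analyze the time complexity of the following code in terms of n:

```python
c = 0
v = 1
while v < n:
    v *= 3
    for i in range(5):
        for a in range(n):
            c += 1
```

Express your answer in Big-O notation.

Each loop level contributes: log n × 1 × n. Multiplying the contributions gives O(n log n).

Answer: O(n log n)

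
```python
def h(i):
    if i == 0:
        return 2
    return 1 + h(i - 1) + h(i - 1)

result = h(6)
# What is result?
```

h(i) = 1 + 2·h(i-1), h(0)=2. Closed form: (2+1)·2^6 - 1 = 191.

Answer: 191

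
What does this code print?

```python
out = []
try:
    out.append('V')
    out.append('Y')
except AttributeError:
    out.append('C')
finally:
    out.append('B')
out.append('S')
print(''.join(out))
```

Execution trace: 'V' (try body) → 'Y' (try body, no exception) → 'B' (finally) → 'S' (after the try/except). Output: VYBS

Answer: VYBS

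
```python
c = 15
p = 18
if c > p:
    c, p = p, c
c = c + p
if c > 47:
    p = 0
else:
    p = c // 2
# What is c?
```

Trace:
`c = 15` → c = 15
`p = 18` → p = 18
`if c > p: ...` → c > p is False → no variable changes
`c = c + p` → c = 33
`if c > 47: ...` → c > 47 is False, take else branch → p = 16
So c = 33

Answer: 33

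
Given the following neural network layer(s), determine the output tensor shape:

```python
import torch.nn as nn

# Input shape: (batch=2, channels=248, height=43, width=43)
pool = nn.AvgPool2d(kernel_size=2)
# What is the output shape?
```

Input: (2, 248, 43, 43) -> Output: (2, 248, 21, 21)

Answer: (2, 248, 21, 21)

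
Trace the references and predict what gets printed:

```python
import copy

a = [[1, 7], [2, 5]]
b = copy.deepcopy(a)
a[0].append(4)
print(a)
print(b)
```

Key concept: deep copy is fully independent.
Step by step:
`a = [[1, 7], [2, 5]]` → a = [[1, 7], [2, 5]]
`b = copy.deepcopy(a)` → b = [[1, 7], [2, 5]]
`a[0].append(4)` → a = [[1, 7, 4], [2, 5]]
`print(a)` → prints [[1, 7, 4], [2, 5]]
`print(b)` → prints [[1, 7], [2, 5]]

Answer:
[[1, 7, 4], [2, 5]]
[[1, 7], [2, 5]]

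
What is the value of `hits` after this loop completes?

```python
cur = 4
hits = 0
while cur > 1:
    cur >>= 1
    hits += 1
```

Count right shifts until 1
`hits` takes the values: 0 → 1 → 2

Answer: 2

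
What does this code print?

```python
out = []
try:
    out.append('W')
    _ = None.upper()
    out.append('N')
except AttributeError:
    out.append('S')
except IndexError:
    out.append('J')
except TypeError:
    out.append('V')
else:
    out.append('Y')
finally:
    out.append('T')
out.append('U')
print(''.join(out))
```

Execution trace: 'W' (try body) → 'S' (except AttributeError) → 'T' (finally) → 'U' (after the try/except). Output: WSTU

Answer: WSTU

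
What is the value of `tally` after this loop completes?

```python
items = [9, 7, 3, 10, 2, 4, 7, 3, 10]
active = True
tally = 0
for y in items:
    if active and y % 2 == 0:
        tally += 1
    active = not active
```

Count even values at even positions
`tally` takes the values: 0 → 1 → 2

Answer: 2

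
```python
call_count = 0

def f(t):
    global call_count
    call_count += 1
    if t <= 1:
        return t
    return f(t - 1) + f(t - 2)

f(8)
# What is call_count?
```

Calls(t) = 1 + Calls(t-1) + Calls(t-2); Calls(0)=Calls(1)=1. For t=8 this gives 67.

Answer: 67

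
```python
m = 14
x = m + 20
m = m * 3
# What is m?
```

Trace:
`m = 14` → m = 14
`x = m + 20` → x = 34
`m = m * 3` → m = 42
So m = 42

Answer: 42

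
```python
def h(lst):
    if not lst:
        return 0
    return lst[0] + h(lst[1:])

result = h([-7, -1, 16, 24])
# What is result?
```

(-7) + (-1) + 16 + 24 + 0 = 32

Answer: 32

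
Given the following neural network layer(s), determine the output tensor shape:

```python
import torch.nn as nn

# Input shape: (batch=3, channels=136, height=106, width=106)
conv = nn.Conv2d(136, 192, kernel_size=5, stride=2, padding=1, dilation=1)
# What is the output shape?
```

Input: (3, 136, 106, 106) -> Output: (3, 192, 52, 52)

Answer: (3, 192, 52, 52)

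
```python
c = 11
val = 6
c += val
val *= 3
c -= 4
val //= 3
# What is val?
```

Trace:
`c = 11` → c = 11
`val = 6` → val = 6
`c += val` → c = 17
`val *= 3` → val = 18
`c -= 4` → c = 13
`val //= 3` → val = 6
So val = 6

Answer: 6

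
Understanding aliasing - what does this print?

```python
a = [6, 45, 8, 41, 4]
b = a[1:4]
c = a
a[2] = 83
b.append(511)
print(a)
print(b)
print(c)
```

Key concept: slice vs alias.
Step by step:
`a = [6, 45, 8, 41, 4]` → a = [6, 45, 8, 41, 4]
`b = a[1:4]` → b = [45, 8, 41]
`c = a` → c = [6, 45, 8, 41, 4] (same object as a)
`a[2] = 83` → a = [6, 45, 83, 41, 4] (same object as c); c = [6, 45, 83, 41, 4] (same object as a)
`b.append(511)` → b = [45, 8, 41, 511]
`print(a)` → prints [6, 45, 83, 41, 4]
`print(b)` → prints [45, 8, 41, 511]
`print(c)` → prints [6, 45, 83, 41, 4]

Answer:
[6, 45, 83, 41, 4]
[45, 8, 41, 511]
[6, 45, 83, 41, 4]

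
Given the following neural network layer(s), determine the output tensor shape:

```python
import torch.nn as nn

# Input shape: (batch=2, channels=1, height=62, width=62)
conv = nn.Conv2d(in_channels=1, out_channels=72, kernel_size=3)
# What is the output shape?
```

Input: (2, 1, 62, 62) -> Output: (2, 72, 60, 60)

Answer: (2, 72, 60, 60)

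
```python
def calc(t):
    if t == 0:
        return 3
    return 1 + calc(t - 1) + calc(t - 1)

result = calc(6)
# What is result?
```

calc(t) = 1 + 2·calc(t-1), calc(0)=3. Closed form: (3+1)·2^6 - 1 = 255.

Answer: 255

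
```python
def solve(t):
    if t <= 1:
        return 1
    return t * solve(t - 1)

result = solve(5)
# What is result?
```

solve(5) = 5 * 4 * 3 * 2 * 1 = 120

Answer: 120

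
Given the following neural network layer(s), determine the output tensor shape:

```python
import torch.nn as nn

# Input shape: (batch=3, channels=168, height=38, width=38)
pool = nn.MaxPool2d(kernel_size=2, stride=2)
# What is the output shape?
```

Input: (3, 168, 38, 38) -> Output: (3, 168, 19, 19)

Answer: (3, 168, 19, 19)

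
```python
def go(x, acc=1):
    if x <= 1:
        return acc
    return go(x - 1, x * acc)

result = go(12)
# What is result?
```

Accumulator trace (n, acc): (12, 1) -> (11, 12) -> (10, 132) -> (9, 1320) -> (8, 11880) -> (7, 95040) -> (6, 665280) -> (5, 3991680) -> (4, 19958400) -> (3, 79833600) -> (2, 239500800) -> (1, 479001600) -> return 479001600

Answer: 479001600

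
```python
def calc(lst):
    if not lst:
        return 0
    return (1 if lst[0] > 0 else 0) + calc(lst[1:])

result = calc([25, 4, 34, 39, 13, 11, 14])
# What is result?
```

Count of positive elements in [25, 4, 34, 39, 13, 11, 14] = 7

Answer: 7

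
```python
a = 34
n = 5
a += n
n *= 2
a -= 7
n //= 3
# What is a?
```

Trace:
`a = 34` → a = 34
`n = 5` → n = 5
`a += n` → a = 39
`n *= 2` → n = 10
`a -= 7` → a = 32
`n //= 3` → n = 3
So a = 32

Answer: 32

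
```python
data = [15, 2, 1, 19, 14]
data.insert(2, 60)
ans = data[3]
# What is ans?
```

Trace:
`data = [15, 2, 1, 19, 14]` → data = [15, 2, 1, 19, 14]
`data.insert(2, 60)` → data = [15, 2, 60, 1, 19, 14]
`ans = data[3]` → ans = 1
So ans = 1

Answer: 1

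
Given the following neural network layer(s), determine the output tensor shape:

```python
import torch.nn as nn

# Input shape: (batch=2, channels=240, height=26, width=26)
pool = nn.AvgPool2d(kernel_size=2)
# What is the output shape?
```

Input: (2, 240, 26, 26) -> Output: (2, 240, 13, 13)

Answer: (2, 240, 13, 13)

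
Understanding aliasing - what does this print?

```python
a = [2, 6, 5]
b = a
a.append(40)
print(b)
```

Key concept: basic list aliasing.
Step by step:
`a = [2, 6, 5]` → a = [2, 6, 5]
`b = a` → b = [2, 6, 5] (same object as a)
`a.append(40)` → a = [2, 6, 5, 40] (same object as b); b = [2, 6, 5, 40] (same object as a)
`print(b)` → prints [2, 6, 5, 40]

Answer: [2, 6, 5, 40]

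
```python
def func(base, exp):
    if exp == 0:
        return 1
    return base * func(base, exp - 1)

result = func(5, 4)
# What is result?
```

func(5, 4) = 5 * 5 * 5 * 5 = 625

Answer: 625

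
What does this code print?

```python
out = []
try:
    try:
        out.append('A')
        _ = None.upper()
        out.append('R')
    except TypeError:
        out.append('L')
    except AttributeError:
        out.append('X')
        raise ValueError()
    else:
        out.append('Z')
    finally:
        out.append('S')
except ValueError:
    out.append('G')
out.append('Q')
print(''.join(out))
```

Execution trace: 'A' (inner try body) → 'X' (inner except AttributeError) → 'S' (inner finally) → 'G' (outer except ValueError) → 'Q' (after the try/except). Output: AXSGQ

Answer: AXSGQ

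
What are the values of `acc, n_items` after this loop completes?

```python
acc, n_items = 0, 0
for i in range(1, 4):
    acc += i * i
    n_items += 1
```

Sum of squares and count
`acc, n_items` takes the values: (0, 0) → (1, 0) → (1, 1) → (5, 1) → (5, 2) → (14, 2) → (14, 3)

Answer: 14, 3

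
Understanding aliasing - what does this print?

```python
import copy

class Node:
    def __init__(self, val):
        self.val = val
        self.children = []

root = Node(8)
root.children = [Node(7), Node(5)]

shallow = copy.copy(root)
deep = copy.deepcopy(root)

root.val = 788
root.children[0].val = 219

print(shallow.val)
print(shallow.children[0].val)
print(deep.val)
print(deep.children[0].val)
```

Key concept: deep copy with custom objects.
Step by step:
`root = Node(8)` → root = Node(val=8, children=[])
`root.children = [Node(7), Node(5)]` → root = Node(val=8, children=[Node(val=7, children=[]), Node(val=5, children=[])])
`shallow = copy.copy(root)` → shallow = Node(val=8, children=[Node(val=7, children=[]), Node(val=5, children=[])])
`deep = copy.deepcopy(root)` → deep = Node(val=8, children=[Node(val=7, children=[]), Node(val=5, children=[])])
`root.val = 788` → root = Node(val=788, children=[Node(val=7, children=[]), Node(val=5, children=[])])
`root.children[0].val = 219` → root = Node(val=788, children=[Node(val=219, children=[]), Node(val=5, children=[])]); shallow = Node(val=8, children=[Node(val=219, children=[]), Node(val=5, children=[])])
`print(shallow.val)` → prints 8
`print(shallow.children[0].val)` → prints 219
`print(deep.val)` → prints 8
`print(deep.children[0].val)` → prints 7

Answer:
8
219
8
7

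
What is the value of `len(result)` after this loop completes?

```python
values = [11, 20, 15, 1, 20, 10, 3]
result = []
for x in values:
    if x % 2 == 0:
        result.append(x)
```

Count even numbers in [11, 20, 15, 1, 20, 10, 3]
`result` takes the values: [] → [20] → [20, 20] → [20, 20, 10]
So `len(result)` = 3

Answer: 3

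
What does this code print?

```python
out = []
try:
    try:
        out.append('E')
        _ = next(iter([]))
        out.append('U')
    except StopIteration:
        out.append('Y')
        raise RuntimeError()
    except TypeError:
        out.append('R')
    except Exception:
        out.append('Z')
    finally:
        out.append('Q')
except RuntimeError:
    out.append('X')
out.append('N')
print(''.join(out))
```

Execution trace: 'E' (inner try body) → 'Y' (inner except StopIteration) → 'Q' (inner finally) → 'X' (outer except RuntimeError) → 'N' (after the try/except). Output: EYQXN

Answer: EYQXN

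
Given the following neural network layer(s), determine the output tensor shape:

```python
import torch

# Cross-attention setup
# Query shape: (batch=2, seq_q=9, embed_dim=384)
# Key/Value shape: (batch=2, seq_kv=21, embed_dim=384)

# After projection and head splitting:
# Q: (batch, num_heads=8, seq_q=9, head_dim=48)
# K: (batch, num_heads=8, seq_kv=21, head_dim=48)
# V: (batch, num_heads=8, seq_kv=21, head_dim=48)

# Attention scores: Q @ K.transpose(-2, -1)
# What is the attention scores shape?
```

Input: (2, 9, 384) -> Output: (2, 8, 9, 21)

Answer: (2, 8, 9, 21)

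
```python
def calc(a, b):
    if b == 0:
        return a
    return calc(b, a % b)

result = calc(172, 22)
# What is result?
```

calc(172, 22) -> calc(22, 18) -> calc(18, 4) -> calc(4, 2) -> calc(2, 0) -> 2

Answer: 2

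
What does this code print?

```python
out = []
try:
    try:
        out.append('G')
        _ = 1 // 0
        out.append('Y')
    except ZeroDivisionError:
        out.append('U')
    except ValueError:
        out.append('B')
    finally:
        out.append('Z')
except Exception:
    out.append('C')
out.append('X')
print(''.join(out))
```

Execution trace: 'G' (inner try body) → 'U' (inner except ZeroDivisionError) → 'Z' (inner finally) → 'X' (after the try/except). Output: GUZX

Answer: GUZX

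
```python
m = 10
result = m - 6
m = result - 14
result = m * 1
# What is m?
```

Trace:
`m = 10` → m = 10
`result = m - 6` → result = 4
`m = result - 14` → m = -10
`result = m * 1` → result = -10
So m = -10

Answer: -10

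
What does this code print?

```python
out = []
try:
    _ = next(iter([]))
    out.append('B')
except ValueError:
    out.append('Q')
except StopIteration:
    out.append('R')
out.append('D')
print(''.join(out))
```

Execution trace: 'R' (except StopIteration) → 'D' (after the try/except). Output: RD

Answer: RD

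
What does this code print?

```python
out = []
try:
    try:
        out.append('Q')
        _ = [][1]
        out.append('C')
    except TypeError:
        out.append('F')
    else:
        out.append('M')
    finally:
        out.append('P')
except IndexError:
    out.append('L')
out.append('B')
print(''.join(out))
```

Execution trace: 'Q' (try body) → 'P' (finally) → 'L' (outer except IndexError) → 'B' (after the try/except). Output: QPLB

Answer: QPLB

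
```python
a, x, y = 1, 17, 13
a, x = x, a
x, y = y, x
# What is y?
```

Trace:
`a, x, y = 1, 17, 13` → a = 1; x = 17; y = 13
`a, x = x, a` → a = 17; x = 1
`x, y = y, x` → x = 13; y = 1
So y = 1

Answer: 1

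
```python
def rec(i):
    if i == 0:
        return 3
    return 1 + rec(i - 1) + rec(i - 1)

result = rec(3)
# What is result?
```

rec(i) = 1 + 2·rec(i-1), rec(0)=3. Closed form: (3+1)·2^3 - 1 = 31.

Answer: 31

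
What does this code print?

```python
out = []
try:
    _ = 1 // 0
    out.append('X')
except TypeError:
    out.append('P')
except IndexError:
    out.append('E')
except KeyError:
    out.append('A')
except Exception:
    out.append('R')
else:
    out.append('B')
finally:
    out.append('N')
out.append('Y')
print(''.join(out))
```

Execution trace: 'R' (except Exception) → 'N' (finally) → 'Y' (after the try/except). Output: RNY

Answer: RNY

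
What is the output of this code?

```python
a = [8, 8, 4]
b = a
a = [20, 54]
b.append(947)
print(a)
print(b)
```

Key concept: rebinding vs mutation: a is rebound to a new list, b still points at the original.
Step by step:
`a = [8, 8, 4]` → a = [8, 8, 4]
`b = a` → b = [8, 8, 4] (same object as a)
`a = [20, 54]` → a = [20, 54]
`b.append(947)` → b = [8, 8, 4, 947]
`print(a)` → prints [20, 54]
`print(b)` → prints [8, 8, 4, 947]

Answer:
[20, 54]
[8, 8, 4, 947]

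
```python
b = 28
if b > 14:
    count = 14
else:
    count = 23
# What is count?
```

Trace:
`b = 28` → b = 28
`if b > 14: ...` → b > 14 is True → count = 14
So count = 14

Answer: 14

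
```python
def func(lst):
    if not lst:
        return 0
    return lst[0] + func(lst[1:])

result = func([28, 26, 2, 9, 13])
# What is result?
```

28 + 26 + 2 + 9 + 13 + 0 = 78

Answer: 78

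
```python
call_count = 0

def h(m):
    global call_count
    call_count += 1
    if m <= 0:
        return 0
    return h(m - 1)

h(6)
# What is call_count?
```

Linear recursion stepping by 1: 7 calls from m=6 down to ≤0.

Answer: 7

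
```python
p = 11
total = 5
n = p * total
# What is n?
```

Trace:
`p = 11` → p = 11
`total = 5` → total = 5
`n = p * total` → n = 55
So n = 55

Answer: 55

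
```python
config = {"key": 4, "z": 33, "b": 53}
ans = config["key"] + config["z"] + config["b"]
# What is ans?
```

Trace:
`config = {"key": 4, "z": 33, "b": 53}` → config = {'key': 4, 'z': 33, 'b': 53}
`ans = config["key"] + config["z"] + config["b"]` → ans = 90
So ans = 90

Answer: 90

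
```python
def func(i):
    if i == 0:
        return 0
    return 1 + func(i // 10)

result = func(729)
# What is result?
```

Count of digits of 729: 3

Answer: 3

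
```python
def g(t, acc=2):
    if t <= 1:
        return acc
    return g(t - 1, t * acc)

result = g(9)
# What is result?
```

Accumulator trace (n, acc): (9, 2) -> (8, 18) -> (7, 144) -> (6, 1008) -> (5, 6048) -> (4, 30240) -> (3, 120960) -> (2, 362880) -> (1, 725760) -> return 725760

Answer: 725760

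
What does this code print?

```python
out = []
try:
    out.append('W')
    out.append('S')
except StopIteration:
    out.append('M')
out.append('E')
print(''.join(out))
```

Execution trace: 'W' (try body) → 'S' (try body, no exception) → 'E' (after the try/except). Output: WSE

Answer: WSE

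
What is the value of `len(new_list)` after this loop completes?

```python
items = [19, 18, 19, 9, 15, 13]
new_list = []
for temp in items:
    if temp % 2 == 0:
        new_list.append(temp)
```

Count even numbers in [19, 18, 19, 9, 15, 13]
`new_list` takes the values: [] → [18]
So `len(new_list)` = 1

Answer: 1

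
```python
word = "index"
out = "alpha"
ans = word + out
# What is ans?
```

Trace:
`word = "index"` → word = 'index'
`out = "alpha"` → out = 'alpha'
`ans = word + out` → ans = 'indexalpha'
So ans = 'indexalpha'

Answer: 'indexalpha'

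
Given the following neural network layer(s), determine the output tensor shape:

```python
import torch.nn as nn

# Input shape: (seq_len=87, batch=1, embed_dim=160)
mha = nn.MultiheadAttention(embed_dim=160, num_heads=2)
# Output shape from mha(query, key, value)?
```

Input: (87, 1, 160) -> Output: (87, 1, 160)

Answer: (87, 1, 160)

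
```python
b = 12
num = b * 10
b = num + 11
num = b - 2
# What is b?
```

Trace:
`b = 12` → b = 12
`num = b * 10` → num = 120
`b = num + 11` → b = 131
`num = b - 2` → num = 129
So b = 131

Answer: 131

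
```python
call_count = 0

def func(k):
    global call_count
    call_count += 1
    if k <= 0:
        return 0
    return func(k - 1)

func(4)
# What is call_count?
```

Linear recursion stepping by 1: 5 calls from k=4 down to ≤0.

Answer: 5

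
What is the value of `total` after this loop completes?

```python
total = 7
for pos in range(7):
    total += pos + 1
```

Start at 7, add 1 to 7 = 35
`total` takes the values: 7 → 8 → 10 → 13 → 17 → 22 → 28 → 35

Answer: 35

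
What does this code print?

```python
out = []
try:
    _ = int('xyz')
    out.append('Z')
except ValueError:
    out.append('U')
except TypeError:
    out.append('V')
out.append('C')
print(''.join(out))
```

Execution trace: 'U' (except ValueError) → 'C' (after the try/except). Output: UC

Answer: UC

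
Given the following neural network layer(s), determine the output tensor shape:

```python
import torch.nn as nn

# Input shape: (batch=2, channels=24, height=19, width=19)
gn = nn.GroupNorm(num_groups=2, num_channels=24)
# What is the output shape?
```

Input: (2, 24, 19, 19) -> Output: (2, 24, 19, 19)

Answer: (2, 24, 19, 19)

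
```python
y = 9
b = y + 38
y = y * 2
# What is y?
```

Trace:
`y = 9` → y = 9
`b = y + 38` → b = 47
`y = y * 2` → y = 18
So y = 18

Answer: 18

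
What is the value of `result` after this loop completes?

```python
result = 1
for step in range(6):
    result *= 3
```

3^6 = 729
`result` takes the values: 1 → 3 → 9 → 27 → 81 → 243 → 729

Answer: 729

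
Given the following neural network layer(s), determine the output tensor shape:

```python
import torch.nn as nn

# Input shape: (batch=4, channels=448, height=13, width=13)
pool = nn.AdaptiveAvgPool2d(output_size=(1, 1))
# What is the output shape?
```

Input: (4, 448, 13, 13) -> Output: (4, 448, 1, 1)

Answer: (4, 448, 1, 1)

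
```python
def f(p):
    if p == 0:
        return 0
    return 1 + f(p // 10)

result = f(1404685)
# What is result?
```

Count of digits of 1404685: 7

Answer: 7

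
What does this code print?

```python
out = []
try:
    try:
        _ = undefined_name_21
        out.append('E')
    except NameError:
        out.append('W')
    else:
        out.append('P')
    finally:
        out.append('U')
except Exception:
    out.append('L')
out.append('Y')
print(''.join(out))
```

Execution trace: 'W' (inner except NameError) → 'U' (inner finally) → 'Y' (after the try/except). Output: WUY

Answer: WUY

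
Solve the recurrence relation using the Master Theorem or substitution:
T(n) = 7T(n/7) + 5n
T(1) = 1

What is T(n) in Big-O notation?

By Master Theorem: a=7, b=7, f(n)=5n. Since log_7(7) = 1 and f(n) = Θ(n^1), Case 2 applies. T(n) = O(n log n).

Answer: O(n log n)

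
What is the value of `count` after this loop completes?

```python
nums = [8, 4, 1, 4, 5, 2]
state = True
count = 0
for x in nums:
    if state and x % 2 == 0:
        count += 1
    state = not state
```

Count even values at even positions
`count` takes the values: 0 → 1

Answer: 1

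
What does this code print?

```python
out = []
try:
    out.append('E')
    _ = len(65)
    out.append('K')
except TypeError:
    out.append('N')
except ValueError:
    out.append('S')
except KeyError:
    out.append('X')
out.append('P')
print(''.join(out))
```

Execution trace: 'E' (try body) → 'N' (except TypeError) → 'P' (after the try/except). Output: ENP

Answer: ENP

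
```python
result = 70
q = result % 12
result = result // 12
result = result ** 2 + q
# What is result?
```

Trace:
`result = 70` → result = 70
`q = result % 12` → q = 10
`result = result // 12` → result = 5
`result = result ** 2 + q` → result = 35
So result = 35

Answer: 35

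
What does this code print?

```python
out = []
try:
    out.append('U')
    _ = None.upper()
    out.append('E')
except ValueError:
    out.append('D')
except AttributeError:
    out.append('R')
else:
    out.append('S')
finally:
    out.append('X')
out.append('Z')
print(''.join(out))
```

Execution trace: 'U' (try body) → 'R' (except AttributeError) → 'X' (finally) → 'Z' (after the try/except). Output: URXZ

Answer: URXZ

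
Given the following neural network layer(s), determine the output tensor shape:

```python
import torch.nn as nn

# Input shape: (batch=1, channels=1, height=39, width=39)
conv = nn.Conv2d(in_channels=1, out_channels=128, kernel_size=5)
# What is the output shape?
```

Input: (1, 1, 39, 39) -> Output: (1, 128, 35, 35)

Answer: (1, 128, 35, 35)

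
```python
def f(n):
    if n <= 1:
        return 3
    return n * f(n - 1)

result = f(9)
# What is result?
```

f(9) = 9 * 8 * 7 * 6 * 5 * 4 * 3 * 2 * 3 = 1088640

Answer: 1088640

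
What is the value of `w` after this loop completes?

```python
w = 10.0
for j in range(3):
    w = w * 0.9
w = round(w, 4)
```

Exponential decay: 10.0 * 0.9^3
`w` takes the values: 10.0 → 9.0 → 8.1 → 7.29

Answer: 7.29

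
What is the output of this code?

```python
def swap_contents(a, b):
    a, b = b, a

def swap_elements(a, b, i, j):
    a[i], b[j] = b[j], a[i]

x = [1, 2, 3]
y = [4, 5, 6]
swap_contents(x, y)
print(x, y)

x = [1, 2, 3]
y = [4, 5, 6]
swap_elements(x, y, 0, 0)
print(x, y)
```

Key concept: parameter rebinding vs mutation.
Step by step:
`x = [1, 2, 3]` → x = [1, 2, 3]
`y = [4, 5, 6]` → y = [4, 5, 6]
`swap_contents(x, y)` → no visible change to tracked variables
`print(x, y)` → prints [1, 2, 3] [4, 5, 6]
`x = [1, 2, 3]` → x = [1, 2, 3]
`y = [4, 5, 6]` → y = [4, 5, 6]
`swap_elements(x, y, 0, 0)` → x = [4, 2, 3]; y = [1, 5, 6]
`print(x, y)` → prints [4, 2, 3] [1, 5, 6]

Answer:
[1, 2, 3] [4, 5, 6]
[4, 2, 3] [1, 5, 6]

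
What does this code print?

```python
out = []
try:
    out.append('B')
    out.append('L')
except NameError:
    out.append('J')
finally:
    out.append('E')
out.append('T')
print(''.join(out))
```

Execution trace: 'B' (try body) → 'L' (try body, no exception) → 'E' (finally) → 'T' (after the try/except). Output: BLET

Answer: BLET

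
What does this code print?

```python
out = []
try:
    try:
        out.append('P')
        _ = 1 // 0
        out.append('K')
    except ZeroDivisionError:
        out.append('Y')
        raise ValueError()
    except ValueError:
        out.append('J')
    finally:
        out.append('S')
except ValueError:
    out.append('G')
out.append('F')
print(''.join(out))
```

Execution trace: 'P' (inner try body) → 'Y' (inner except ZeroDivisionError) → 'S' (inner finally) → 'G' (outer except ValueError) → 'F' (after the try/except). Output: PYSGF

Answer: PYSGF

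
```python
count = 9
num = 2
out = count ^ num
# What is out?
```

Trace:
`count = 9` → count = 9
`num = 2` → num = 2
`out = count ^ num` → out = 11
So out = 11

Answer: 11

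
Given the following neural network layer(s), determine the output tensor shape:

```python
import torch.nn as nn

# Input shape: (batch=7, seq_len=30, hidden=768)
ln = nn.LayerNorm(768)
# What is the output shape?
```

Input: (7, 30, 768) -> Output: (7, 30, 768)

Answer: (7, 30, 768)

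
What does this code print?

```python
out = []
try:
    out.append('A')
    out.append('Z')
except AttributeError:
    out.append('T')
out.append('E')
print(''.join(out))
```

Execution trace: 'A' (try body) → 'Z' (try body, no exception) → 'E' (after the try/except). Output: AZE

Answer: AZE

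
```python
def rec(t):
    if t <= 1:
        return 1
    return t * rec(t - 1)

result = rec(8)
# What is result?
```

rec(8) = 8 * 7 * 6 * 5 * 4 * 3 * 2 * 1 = 40320

Answer: 40320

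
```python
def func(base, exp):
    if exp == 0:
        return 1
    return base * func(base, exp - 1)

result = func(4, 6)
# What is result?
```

func(4, 6) = 4 * 4 * 4 * 4 * 4 * 4 = 4096

Answer: 4096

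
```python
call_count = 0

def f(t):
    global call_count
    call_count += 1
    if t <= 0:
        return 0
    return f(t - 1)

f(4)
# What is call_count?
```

Linear recursion stepping by 1: 5 calls from t=4 down to ≤0.

Answer: 5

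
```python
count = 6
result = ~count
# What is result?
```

Trace:
`count = 6` → count = 6
`result = ~count` → result = -7
So result = -7

Answer: -7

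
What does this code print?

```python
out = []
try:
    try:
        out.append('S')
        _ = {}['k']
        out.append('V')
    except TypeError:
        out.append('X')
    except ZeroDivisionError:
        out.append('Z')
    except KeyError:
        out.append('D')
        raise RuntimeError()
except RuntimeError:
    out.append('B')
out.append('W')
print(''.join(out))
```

Execution trace: 'S' (inner try body) → 'D' (inner except KeyError) → 'B' (outer except RuntimeError) → 'W' (after the try/except). Output: SDBW

Answer: SDBW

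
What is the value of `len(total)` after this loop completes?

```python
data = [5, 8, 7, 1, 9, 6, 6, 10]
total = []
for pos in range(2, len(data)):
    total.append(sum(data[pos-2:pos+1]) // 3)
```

Number of 3-element averages
`total` takes the values: [] → [6] → [6, 5] → [6, 5, 5] → [6, 5, 5, 5] → [6, 5, 5, 5, 7] → [6, 5, 5, 5, 7, 7]
So `len(total)` = 6

Answer: 6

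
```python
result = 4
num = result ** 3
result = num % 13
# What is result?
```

Trace:
`result = 4` → result = 4
`num = result ** 3` → num = 64
`result = num % 13` → result = 12
So result = 12

Answer: 12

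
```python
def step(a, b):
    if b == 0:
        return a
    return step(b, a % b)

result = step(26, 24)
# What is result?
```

step(26, 24) -> step(24, 2) -> step(2, 0) -> 2

Answer: 2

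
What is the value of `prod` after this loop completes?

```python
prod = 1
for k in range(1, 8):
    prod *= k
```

7! = 5040
`prod` takes the values: 1 → 2 → 6 → 24 → 120 → 720 → 5040

Answer: 5040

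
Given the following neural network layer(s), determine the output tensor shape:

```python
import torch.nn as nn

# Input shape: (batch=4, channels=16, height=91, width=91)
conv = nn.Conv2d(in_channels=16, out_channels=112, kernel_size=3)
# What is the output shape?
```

Input: (4, 16, 91, 91) -> Output: (4, 112, 89, 89)

Answer: (4, 112, 89, 89)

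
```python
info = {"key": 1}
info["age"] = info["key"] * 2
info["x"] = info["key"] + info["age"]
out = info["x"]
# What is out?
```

Trace:
`info = {"key": 1}` → info = {'key': 1}
`info["age"] = info["key"] * 2` → info = {'key': 1, 'age': 2}
`info["x"] = info["key"] + info["age"]` → info = {'key': 1, 'age': 2, 'x': 3}
`out = info["x"]` → out = 3
So out = 3

Answer: 3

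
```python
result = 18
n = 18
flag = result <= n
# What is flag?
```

Trace:
`result = 18` → result = 18
`n = 18` → n = 18
`flag = result <= n` → flag = True
So flag = True

Answer: True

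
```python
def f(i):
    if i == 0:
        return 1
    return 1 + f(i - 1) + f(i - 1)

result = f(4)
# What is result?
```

f(i) = 1 + 2·f(i-1), f(0)=1. Closed form: (1+1)·2^4 - 1 = 31.

Answer: 31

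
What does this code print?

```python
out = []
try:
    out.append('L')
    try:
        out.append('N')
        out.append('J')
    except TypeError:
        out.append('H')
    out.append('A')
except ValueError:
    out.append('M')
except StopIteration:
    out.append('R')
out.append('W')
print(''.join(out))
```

Execution trace: 'L' (try body) → 'N' (inner try body) → 'J' (inner try body, no exception) → 'A' (try body, no exception) → 'W' (after the try/except). Output: LNJAW

Answer: LNJAW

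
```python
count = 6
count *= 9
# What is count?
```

Trace:
`count = 6` → count = 6
`count *= 9` → count = 54
So count = 54

Answer: 54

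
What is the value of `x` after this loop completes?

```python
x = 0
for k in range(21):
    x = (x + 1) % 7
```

Increment mod 7, 21 times = 0
`x` takes the values: 0 → 1 → 2 → 3 → 4 → 5 → 6 → 0 → 1 → 2 → 3 → 4 → 5 → 6 → 0 → 1 → 2 → 3 → 4 → 5 → 6 → 0

Answer: 0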